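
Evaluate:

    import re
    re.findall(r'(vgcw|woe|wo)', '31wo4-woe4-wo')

`|` is ordered: at each position the engine commits to the first alternative that works.
Because there's exactly one group, `findall` drops the full match and keeps group 1 from each hit.

['wo', 'woe', 'wo']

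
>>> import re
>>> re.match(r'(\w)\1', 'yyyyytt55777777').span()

`\1` is not a pattern — it's the concrete string captured by group 1, re-applied verbatim.
With `match`, the pattern is implicitly anchored at the beginning.
The match spans [0:2] → 'yy'.
Captured: group 1 = 'y'.

(0, 2)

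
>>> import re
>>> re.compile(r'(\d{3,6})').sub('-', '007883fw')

The pattern matches 3 to 6 of a digit (captured).
Matches: at [0:6] → '007883'.
Every occurrence is swapped for '-'.

'-fw'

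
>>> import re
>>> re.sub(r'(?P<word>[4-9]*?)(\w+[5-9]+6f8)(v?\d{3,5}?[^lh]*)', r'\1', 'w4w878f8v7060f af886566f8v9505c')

'w4w878f8v7060f '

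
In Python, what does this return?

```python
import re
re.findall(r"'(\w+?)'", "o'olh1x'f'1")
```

Matches: at [1:8] match "'olh1x'", group 1 = 'olh1x'.
With a single group, `findall` returns only what that group captured — 1 item.

['olh1x']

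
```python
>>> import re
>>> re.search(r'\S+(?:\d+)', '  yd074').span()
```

The pattern matches one or more of a non-whitespace character; then one or more of a digit (non-capturing group).
`re.search` scans for the first position where the pattern succeeds.
The match spans [2:7] → 'yd074'.

(2, 7)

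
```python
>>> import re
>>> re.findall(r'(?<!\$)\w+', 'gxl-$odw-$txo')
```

A negative assertion filters positions out without eating any characters.
No capturing groups, so `findall` returns the 3 full match strings.

['gxl', 'dw', 'xo']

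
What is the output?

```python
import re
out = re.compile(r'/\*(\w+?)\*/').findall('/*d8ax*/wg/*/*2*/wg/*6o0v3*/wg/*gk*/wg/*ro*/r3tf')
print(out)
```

Walking the string: at [0:8] match '/*d8ax*/', group 1 = 'd8ax'; at [12:17] match '/*2*/', group 1 = '2'; at [19:28] match '/*6o0v3*/', group 1 = '6o0v3'; at [30:36] match '/*gk*/', group 1 = 'gk'; at [38:44] match '/*ro*/', group 1 = 'ro'.
With a single group, `findall` returns only what that group captured — 5 items.

['d8ax', '2', '6o0v3', 'gk', 'ro']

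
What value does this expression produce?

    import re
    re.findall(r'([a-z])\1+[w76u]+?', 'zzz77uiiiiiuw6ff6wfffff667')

`\1` is not a pattern — it's the concrete string captured by group 1, re-applied verbatim.
Because there's exactly one group, `findall` drops the full match and keeps group 1 from each hit.

['z', 'i', 'f', 'f']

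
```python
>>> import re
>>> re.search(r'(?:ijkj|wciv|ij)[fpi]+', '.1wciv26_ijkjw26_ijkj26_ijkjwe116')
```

None

Here no position works, so the call returns None.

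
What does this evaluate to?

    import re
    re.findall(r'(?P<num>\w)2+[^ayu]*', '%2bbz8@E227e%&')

['E']

Because there's exactly one group, `findall` drops the full match and keeps group 1 from the one hit.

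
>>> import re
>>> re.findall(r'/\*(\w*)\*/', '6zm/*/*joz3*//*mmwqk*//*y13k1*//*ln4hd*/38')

['joz3', 'mmwqk', 'y13k1', 'ln4hd']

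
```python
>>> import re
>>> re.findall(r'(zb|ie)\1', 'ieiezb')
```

['ie']

A backreference is literal: `\1` must see the identical characters the first group matched.
With a single group, `findall` returns only what that group captured — 1 item.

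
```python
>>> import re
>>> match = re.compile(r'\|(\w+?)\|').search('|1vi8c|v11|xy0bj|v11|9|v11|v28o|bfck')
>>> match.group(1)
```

Unlike `match`, `search` isn't anchored — it looks for the pattern anywhere in the string.
The match spans [0:7] → '|1vi8c|'.
Captured: group 1 = '1vi8c'.

'1vi8c'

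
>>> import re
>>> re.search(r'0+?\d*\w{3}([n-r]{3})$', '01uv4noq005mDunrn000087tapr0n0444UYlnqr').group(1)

The match spans [29:39] → '0444UYlnqr'.
Captured: group 1 = 'nqr'.

'nqr'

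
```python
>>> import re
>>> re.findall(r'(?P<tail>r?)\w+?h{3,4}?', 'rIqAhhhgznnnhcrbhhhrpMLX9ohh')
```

['r', '']

With the lazy modifier that quantifier settles for the fewest repetitions that let the rest of the pattern succeed (the atoms after it are unaffected and can still be greedy).
Because there's exactly one group, `findall` drops the full match and keeps group 1 from each hit.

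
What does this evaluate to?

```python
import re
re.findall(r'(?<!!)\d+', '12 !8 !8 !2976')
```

['12', '976']

A negative assertion filters positions out without eating any characters.
Scanning left to right: at [0:2] → '12'; at [11:14] → '976'.
Since nothing is captured, `findall` lists the 2 matched substrings directly.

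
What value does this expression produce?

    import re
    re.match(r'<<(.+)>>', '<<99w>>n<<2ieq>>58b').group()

'<<99w>>n<<2ieq>>'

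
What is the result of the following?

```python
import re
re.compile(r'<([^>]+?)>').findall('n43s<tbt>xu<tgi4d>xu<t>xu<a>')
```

Scanning left to right: at [4:9] match '<tbt>', group 1 = 'tbt'; at [11:18] match '<tgi4d>', group 1 = 'tgi4d'; at [20:23] match '<t>', group 1 = 't'; at [25:28] match '<a>', group 1 = 'a'.
`findall` collects group 1 from each match (4 total).

['tbt', 'tgi4d', 't', 'a']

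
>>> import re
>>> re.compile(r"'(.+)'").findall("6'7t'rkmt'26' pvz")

`findall` collects group 1 from the one match (1 total).

["7t'rkmt'26"]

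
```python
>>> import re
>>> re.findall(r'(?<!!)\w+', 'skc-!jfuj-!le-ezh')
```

The negative lookahead/lookbehind blocks any match where the forbidden context is present.
With no groups in the pattern, `findall` gives back each whole match — 4 here.

['skc', 'fuj', 'e', 'ezh']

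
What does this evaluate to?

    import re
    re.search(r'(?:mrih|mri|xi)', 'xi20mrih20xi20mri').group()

'xi'

The match spans [0:2] → 'xi'.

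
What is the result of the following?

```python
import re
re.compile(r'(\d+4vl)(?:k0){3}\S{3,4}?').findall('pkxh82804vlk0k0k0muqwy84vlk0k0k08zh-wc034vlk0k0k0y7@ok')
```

`findall` collects group 1 from each match (3 total).

['82804vl', '84vl', '034vl']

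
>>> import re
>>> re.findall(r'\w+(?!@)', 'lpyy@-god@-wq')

['lpy', 'go', 'wq']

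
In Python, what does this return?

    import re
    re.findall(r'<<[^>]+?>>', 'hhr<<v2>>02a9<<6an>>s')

No capturing groups, so `findall` returns the 2 full match strings.

['<<v2>>', '<<6an>>']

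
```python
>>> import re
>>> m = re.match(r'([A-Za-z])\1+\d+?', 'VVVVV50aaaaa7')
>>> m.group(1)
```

The backreference `\1` re-matches whatever the first group consumed, character for character.
`re.match` won't scan ahead — the pattern has to work from the very first character.
The match spans [0:6] → 'VVVVV5'.
Captured: group 1 = 'V'.

'V'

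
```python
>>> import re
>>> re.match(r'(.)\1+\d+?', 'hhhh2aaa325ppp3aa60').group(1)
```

'h'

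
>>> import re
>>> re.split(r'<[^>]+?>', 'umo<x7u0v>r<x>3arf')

['umo', 'r', '3arf']

Matches to split on: at [3:10] → '<x7u0v>'; at [11:14] → '<x>'.
The string is cut at each match, leaving 3 pieces.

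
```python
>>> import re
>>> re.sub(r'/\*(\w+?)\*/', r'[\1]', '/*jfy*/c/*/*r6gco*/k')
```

Matches: at [0:7] → '/*jfy*/'; at [10:19] → '/*r6gco*/'.
Each match is replaced using the text its own group 1 captured.

'[jfy]c/*[r6gco]k'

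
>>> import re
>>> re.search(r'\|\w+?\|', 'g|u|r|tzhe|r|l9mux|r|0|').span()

Unlike `match`, `search` isn't anchored — it looks for the pattern anywhere in the string.
The match spans [1:4] → '|u|'.

(1, 4)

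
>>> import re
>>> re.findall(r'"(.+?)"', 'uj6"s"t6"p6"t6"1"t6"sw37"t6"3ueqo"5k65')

['s', 'p6', '1', 'sw37', '3ueqo']

A `+?`/`*?`/`{m,n}?` starts at its minimum and grows only as far as needed for what follows to match.
Matches: at [3:6] match '"s"', group 1 = 's'; at [8:12] match '"p6"', group 1 = 'p6'; at [14:17] match '"1"', group 1 = '1'; at [19:25] match '"sw37"', group 1 = 'sw37'; at [27:34] match '"3ueqo"', group 1 = '3ueqo'.
With a single group, `findall` returns only what that group captured — 5 items.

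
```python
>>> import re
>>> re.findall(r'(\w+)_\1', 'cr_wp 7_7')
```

['7']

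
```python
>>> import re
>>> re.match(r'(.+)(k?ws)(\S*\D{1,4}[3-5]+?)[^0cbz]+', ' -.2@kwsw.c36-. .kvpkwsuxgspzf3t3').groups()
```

Pattern: one or more of any character (captured); then optionally a literal 'k', then the literal 'ws' (captured); then zero or more of a non-whitespace character, then 1 to 4 of a non-digit, then one or more of a character in [3-5] (lazy) (captured); then one or more of any character except [0cbz].
With `match`, the pattern is implicitly anchored at the beginning.
The match spans [0:33] → ' -.2@kwsw.c36-. .kvpkwsuxgspzf3t3'.
Captured: group 1 = ' -.2@kwsw.c36-. .kvpk', group 2 = 'ws', group 3 = 'uxgspzf3'.

(' -.2@kwsw.c36-. .kvpk', 'ws', 'uxgspzf3')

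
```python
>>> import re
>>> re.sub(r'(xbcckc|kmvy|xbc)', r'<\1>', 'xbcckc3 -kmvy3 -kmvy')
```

Alternation isn't longest-match — the leftmost alternative that fits at this position is chosen.
`\1` in the replacement pulls in group 1's text for each match.

'<xbcckc>3 -<kmvy>3 -<kmvy>'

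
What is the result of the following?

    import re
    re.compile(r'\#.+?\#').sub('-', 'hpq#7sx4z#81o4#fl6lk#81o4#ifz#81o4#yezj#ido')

A `+?`/`*?`/`{m,n}?` starts at its minimum and grows only as far as needed for what follows to match.
Matches: at [3:10] → '#7sx4z#'; at [14:21] → '#fl6lk#'; at [25:30] → '#ifz#'; at [34:40] → '#yezj#'.
Each match is replaced by '-'.

'hpq-81o4-81o4-81o4-ido'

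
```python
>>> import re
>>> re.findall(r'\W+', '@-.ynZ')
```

This matches one or more of a non-word character.
Walking the string: at [0:3] → '@-.'.
No capturing groups, so `findall` returns the 1 full match string.

['@-.']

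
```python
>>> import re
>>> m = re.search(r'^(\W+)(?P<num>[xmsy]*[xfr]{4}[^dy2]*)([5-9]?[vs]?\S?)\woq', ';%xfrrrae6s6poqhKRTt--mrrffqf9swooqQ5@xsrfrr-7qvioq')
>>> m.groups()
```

(';%', 'xfrrrae6s6poqhKRTt--mrrffqf9swooqQ5@xsrfrr-7qv', '')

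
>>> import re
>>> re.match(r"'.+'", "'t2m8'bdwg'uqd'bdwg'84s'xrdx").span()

(0, 24)

`re.match` won't scan ahead — the pattern has to work from the very first character.
The match spans [0:24] → "'t2m8'bdwg'uqd'bdwg'84s'".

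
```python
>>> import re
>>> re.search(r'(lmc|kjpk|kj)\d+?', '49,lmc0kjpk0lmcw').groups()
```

Unlike `match`, `search` isn't anchored — it looks for the pattern anywhere in the string.
The match spans [3:7] → 'lmc0'.
Captured: group 1 = 'lmc'.

('lmc',)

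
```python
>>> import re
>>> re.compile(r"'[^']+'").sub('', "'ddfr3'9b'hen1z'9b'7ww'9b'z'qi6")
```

Matches: at [0:7] → "'ddfr3'"; at [9:16] → "'hen1z'"; at [18:23] → "'7ww'"; at [25:28] → "'z'".
Every occurrence is swapped for ''.

'9b9b9bqi6'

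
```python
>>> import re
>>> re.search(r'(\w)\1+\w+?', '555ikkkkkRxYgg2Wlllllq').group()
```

After group 1 captures some text, `\1` only succeeds where that same text appears again.
`search` walks the string left to right and returns the first match it finds.
The match spans [0:4] → '555i'.
Captured: group 1 = '5'.

'555i'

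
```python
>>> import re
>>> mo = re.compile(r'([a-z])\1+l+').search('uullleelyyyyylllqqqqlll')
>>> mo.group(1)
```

'u'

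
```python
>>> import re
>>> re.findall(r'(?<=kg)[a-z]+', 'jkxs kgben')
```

['ben']

The `(?=…)`/`(?<=…)` assertion just peeks at neighbouring text; it doesn't advance the match position.
Since nothing is captured, `findall` lists the 1 matched substring directly.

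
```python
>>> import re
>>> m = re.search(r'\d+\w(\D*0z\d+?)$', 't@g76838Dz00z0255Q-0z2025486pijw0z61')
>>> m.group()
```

The pattern matches one or more of a digit; then a word character; then zero or more of a non-digit, then the literal '0z', then one or more of a digit (lazy) (captured); then anchored at the end.
Unlike `match`, `search` isn't anchored — it looks for the pattern anywhere in the string.
The match spans [21:36] → '2025486pijw0z61'.
Captured: group 1 = 'ijw0z61'.

'2025486pijw0z61'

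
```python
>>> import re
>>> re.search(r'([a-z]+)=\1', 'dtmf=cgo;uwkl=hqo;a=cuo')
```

None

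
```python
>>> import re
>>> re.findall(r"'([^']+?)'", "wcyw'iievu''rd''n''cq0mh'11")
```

['iievu', 'rd', 'n', 'cq0mh']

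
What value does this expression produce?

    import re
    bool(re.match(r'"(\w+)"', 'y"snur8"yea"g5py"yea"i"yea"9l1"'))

False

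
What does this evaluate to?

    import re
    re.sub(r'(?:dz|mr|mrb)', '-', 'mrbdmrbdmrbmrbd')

'-bd-bd-b-bd'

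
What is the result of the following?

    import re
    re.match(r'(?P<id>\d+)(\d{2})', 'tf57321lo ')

Pattern: one or more of a digit (captured as 'id'); then exactly 2 of a digit (captured).
`match` is anchored at position 0; if the pattern doesn't fit there, it returns None.
Here the string doesn't start with a match, so the call returns None.

None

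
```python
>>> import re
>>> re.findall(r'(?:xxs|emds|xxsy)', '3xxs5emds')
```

['xxs', 'emds']

Scanning left to right: at [1:4] → 'xxs'; at [5:9] → 'emds'.
`findall` yields the raw match text (2 of them) because the pattern has no groups.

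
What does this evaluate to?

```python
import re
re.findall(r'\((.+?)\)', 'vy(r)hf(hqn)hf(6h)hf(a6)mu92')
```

With the lazy modifier that quantifier settles for the fewest repetitions that let the rest of the pattern succeed (the atoms after it are unaffected and can still be greedy).
With a single group, `findall` returns only what that group captured — 4 items.

['r', 'hqn', '6h', 'a6']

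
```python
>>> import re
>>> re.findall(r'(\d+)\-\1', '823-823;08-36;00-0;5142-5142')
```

`\1` has to match the exact text group 1 already captured.
Walking the string: at [0:7] match '823-823', group 1 = '823'; at [15:18] match '0-0', group 1 = '0'; at [19:28] match '5142-5142', group 1 = '5142'.
With a single group, `findall` returns only what that group captured — 3 items.

['823', '0', '5142']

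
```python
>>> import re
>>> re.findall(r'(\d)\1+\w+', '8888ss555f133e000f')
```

`\1` is not a pattern — it's the concrete string captured by group 1, re-applied verbatim.
`findall` collects group 1 from the one match (1 total).

['8']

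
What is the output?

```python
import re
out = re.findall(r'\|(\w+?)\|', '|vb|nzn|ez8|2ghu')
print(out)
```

`findall` collects group 1 from each match (2 total).

['vb', 'ez8']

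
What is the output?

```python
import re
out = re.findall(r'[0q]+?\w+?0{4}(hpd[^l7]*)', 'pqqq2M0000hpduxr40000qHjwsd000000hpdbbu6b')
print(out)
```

['hpduxr40000qHjwsd000000hpdbbu6b']

Pattern: one or more of one of [0q] (lazy), then one or more of a word character (lazy), then exactly 4 of the literal '0'; then the literal 'hpd', then zero or more of any character except [l7] (captured).
Lazy quantifiers expand one character at a time until the remainder of the pattern can match.
Matches: at [1:41] match 'qqq2M0000hpduxr40000qHjwsd000000hpdbbu6b', group 1 = 'hpduxr40000qHjwsd000000hpdbbu6b'.
Because there's exactly one group, `findall` drops the full match and keeps group 1 from the one hit.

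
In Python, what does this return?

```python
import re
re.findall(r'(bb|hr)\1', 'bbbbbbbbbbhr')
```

['bb', 'bb']

`\1` has to match the exact text group 1 already captured.
One capturing group, so `findall` returns just the captured substring from each match — 2 in all.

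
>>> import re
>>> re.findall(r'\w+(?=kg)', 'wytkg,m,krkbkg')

['wyt', 'krkb']

Because the assertion is zero-width, the text it checks is not consumed and won't appear in the result.
Scanning left to right: at [0:3] → 'wyt'; at [8:12] → 'krkb'.
Since nothing is captured, `findall` lists the 2 matched substrings directly.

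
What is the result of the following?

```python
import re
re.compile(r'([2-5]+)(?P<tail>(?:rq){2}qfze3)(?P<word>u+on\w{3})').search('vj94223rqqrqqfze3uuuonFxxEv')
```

None

The pattern matches one or more of a character in [2-5] (captured); then the literal 'rq' repeated 2 times, then the literal 'qfz', then the literal 'e3' (captured as 'tail'); then one or more of the literal 'u', then the literal 'on', then exactly 3 of a word character (captured as 'word').
`search` walks the string left to right and returns the first match it finds.
Here nothing in the string fits, so the call returns None.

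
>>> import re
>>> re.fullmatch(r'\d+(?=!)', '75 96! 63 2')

Lookahead/lookbehind check context without consuming it, so the matched span excludes the asserted characters.
`fullmatch` succeeds only if the pattern covers the string from start to end.
Here the string isn't matched end-to-end, so the call returns None.

None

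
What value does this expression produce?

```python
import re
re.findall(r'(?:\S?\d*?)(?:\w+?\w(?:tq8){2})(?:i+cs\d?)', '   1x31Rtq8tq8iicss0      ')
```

The pattern matches optionally a non-whitespace character, then zero or more of a digit (lazy) (non-capturing group); then one or more of a word character (lazy), then a word character, then the literal 'tq8' repeated 2 times (non-capturing group); then one or more of a literal 'i', then the literal 'cs', then optionally a digit (non-capturing group).
No capturing groups, so `findall` returns the 1 full match string.

['1x31Rtq8tq8iics']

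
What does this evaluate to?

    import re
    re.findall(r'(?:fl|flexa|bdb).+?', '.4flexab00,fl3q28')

Alternation isn't longest-match — the leftmost alternative that fits at this position is chosen.
No capturing groups, so `findall` returns the 2 full match strings.

['fle', 'fl3']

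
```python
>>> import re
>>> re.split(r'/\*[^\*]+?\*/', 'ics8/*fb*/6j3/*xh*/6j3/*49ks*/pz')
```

Matches to split on: at [4:10] → '/*fb*/'; at [13:19] → '/*xh*/'; at [22:30] → '/*49ks*/'.
The string is cut at each match, leaving 4 pieces.

['ics8', '6j3', '6j3', 'pz']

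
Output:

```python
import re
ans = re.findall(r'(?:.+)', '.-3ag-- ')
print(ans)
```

['.-3ag-- ']

Pattern: one or more of any character (non-capturing group).
Scanning left to right: at [0:8] → '.-3ag-- '.
Since nothing is captured, `findall` lists the 1 matched substring directly.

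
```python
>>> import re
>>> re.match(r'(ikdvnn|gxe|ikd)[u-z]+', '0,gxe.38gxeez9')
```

With `match`, the pattern is implicitly anchored at the beginning.
Here the string doesn't start with a match, so the call returns None.

None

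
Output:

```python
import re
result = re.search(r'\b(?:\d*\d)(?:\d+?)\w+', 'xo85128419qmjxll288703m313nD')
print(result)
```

The pattern matches a word boundary (`\b`, zero-width); then zero or more of a digit, then a digit (non-capturing group); then one or more of a digit (lazy) (non-capturing group); then one or more of a word character.
Here the pattern never matches, so the call returns None.

None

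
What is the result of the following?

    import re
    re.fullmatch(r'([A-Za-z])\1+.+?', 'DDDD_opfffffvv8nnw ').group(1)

'D'

`\1` has to match the exact text group 1 already captured.
`re.fullmatch` is like wrapping the pattern in `^…$` (in single-line mode).
The match spans [0:19] → 'DDDD_opfffffvv8nnw '.
Captured: group 1 = 'D'.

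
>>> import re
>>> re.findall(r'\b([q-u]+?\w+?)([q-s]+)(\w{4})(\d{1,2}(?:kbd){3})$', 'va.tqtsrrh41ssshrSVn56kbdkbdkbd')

[('tqtsrrh41sssh', 'r', 'SVn5', '6kbdkbdkbd')]

Pattern: a word boundary (`\b`, zero-width); then one or more of a character in [q-u] (lazy), then one or more of a word character (lazy) (captured); then one or more of a character in [q-s] (captured); then exactly 4 of a word character (captured); then 1 to 2 of a digit, then the literal 'kbd' repeated 3 times (captured); then anchored at the end.
Matches: at [3:31] match 'tqtsrrh41ssshrSVn56kbdkbdkbd', groups = ('tqtsrrh41sssh', 'r', 'SVn5', '6kbdkbdkbd').
With 4 capturing groups, `findall` returns a 4-tuple per match.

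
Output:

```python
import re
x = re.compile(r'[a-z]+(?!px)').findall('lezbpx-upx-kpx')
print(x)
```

['lezbpx', 'upx', 'kpx']

`(?!…)`/`(?<!…)` only lets a position through if the neighbouring text does NOT match; no characters are consumed.
`findall` yields the raw match text (3 of them) because the pattern has no groups.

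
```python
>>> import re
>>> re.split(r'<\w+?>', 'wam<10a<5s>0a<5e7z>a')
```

Splitting on the pattern gives 3 pieces.

['wam<10a', '0a', 'a']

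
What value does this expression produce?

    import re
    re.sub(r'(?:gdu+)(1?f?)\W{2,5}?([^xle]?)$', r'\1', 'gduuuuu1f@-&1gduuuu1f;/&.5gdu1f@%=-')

'gduuuuu1f@-&1gduuuu1f;/&.51f'

The pattern matches the literal 'gd', then one or more of the literal 'u' (non-capturing group); then optionally a literal '1', then optionally a literal 'f' (captured); then 2 to 5 of a non-word character (lazy); then optionally any character except [xle] (captured); then anchored at the end.
The replacement refers to a captured group, so each match is rewritten using its own captured text.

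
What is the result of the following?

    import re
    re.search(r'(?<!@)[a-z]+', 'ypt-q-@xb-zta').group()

'ypt'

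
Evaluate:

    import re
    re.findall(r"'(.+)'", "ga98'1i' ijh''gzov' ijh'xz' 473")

Matches: at [4:27] match "'1i' ijh''gzov' ijh'xz'", group 1 = "1i' ijh''gzov' ijh'xz".
`findall` collects group 1 from the one match (1 total).

["1i' ijh''gzov' ijh'xz"]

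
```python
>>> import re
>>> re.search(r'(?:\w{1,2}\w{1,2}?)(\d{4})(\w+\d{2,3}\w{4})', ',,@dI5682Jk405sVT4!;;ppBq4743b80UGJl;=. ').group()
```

'dI5682Jk405sVT4'

The match spans [3:18] → 'dI5682Jk405sVT4'.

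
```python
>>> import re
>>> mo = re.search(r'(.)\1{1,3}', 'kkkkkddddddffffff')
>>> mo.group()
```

`\1` is not a pattern — it's the concrete string captured by group 1, re-applied verbatim.
`re.search` tries every starting position until one works.
The match spans [0:4] → 'kkkk'.
Captured: group 1 = 'k'.

'kkkk'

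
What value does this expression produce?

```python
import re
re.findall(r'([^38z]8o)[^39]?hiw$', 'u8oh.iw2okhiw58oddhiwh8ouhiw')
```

['h8o']

This matches any character except [38z], then the literal '8o' (captured); then optionally any character except [39], then the literal 'hiw'; then anchored at the end.
Because there's exactly one group, `findall` drops the full match and keeps group 1 from the one hit.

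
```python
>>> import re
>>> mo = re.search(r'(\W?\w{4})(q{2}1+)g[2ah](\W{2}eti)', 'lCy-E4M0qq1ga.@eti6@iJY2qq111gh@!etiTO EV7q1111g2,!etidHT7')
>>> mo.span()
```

Pattern: optionally a non-word character, then exactly 4 of a word character (captured); then exactly 2 of a literal 'q', then one or more of a literal '1' (captured); then a literal 'g', then one of [2ah]; then exactly 2 of a non-word character, then the literal 'eti' (captured).
Unlike `match`, `search` isn't anchored — it looks for the pattern anywhere in the string.
The match spans [3:18] → '-E4M0qq1ga.@eti'.
Captured: group 1 = '-E4M0', group 2 = 'qq1', group 3 = '.@eti'.

(3, 18)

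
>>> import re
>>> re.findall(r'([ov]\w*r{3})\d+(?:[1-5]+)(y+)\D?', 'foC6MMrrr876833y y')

[('oC6MMrrr', 'y')]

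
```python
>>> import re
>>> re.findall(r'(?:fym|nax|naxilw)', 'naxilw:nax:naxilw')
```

['nax', 'nax', 'nax']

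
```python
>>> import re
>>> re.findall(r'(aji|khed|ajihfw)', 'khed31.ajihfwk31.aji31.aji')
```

['khed', 'aji', 'aji', 'aji']

The regex engine tests alternatives in the order written; an earlier branch that matches wins even if a later one would match more.
Because there's exactly one group, `findall` drops the full match and keeps group 1 from each hit.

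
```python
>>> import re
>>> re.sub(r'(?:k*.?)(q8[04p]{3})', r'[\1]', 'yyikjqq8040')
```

'yyikj[q8040]'

Each match is replaced using the text its own group 1 captured.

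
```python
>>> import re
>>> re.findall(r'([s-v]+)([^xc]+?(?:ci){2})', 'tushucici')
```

Pattern: one or more of a character in [s-v] (captured); then one or more of any character except [xc] (lazy), then the literal 'ci' repeated 2 times (captured).
Walking the string: at [0:9] match 'tushucici', groups = ('tus', 'hucici').
2 groups means the one result is a tuple of 2 captured strings — 1 here.

[('tus', 'hucici')]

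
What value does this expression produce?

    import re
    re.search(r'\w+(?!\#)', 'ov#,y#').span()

(0, 1)

A negative assertion filters positions out without eating any characters.
The match spans [0:1] → 'o'.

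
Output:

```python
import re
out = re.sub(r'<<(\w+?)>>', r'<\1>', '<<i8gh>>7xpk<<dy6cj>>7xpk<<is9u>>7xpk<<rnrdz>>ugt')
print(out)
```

<i8gh>7xpk<dy6cj>7xpk<is9u>7xpk<rnrdz>ugt

`\1` in the replacement pulls in group 1's text for each match.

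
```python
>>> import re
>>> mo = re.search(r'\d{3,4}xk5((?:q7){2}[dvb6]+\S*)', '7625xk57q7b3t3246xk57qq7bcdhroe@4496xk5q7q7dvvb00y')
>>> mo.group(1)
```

The match spans [32:50] → '4496xk5q7q7dvvb00y'.
Captured: group 1 = 'q7q7dvvb00y'.

'q7q7dvvb00y'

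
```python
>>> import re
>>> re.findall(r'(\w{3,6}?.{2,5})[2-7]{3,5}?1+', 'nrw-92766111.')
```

['nrw-92']

This matches 3 to 6 of a word character (lazy), then 2 to 5 of any character (captured); then 3 to 5 of a character in [2-7] (lazy), then one or more of a literal '1'.
Walking the string: at [0:12] match 'nrw-92766111', group 1 = 'nrw-92'.
With a single group, `findall` returns only what that group captured — 1 item.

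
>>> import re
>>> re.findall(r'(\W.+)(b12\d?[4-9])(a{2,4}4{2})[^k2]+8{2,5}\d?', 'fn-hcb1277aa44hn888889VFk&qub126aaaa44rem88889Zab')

Pattern: a non-word character, then one or more of any character (captured); then the literal 'b12', then optionally a digit, then a character in [4-9] (captured); then 2 to 4 of the literal 'a', then exactly 2 of the literal '4' (captured); then one or more of any character except [k2], then 2 to 5 of a literal '8', then optionally a digit.
Matches: at [2:46] match '-hcb1277aa44hn888889VFk&qub126aaaa44rem88889', groups = ('-hcb1277aa44hn888889VFk&qu', 'b126', 'aaaa44').
`findall` packs the 3 group values into a tuple for every match.

[('-hcb1277aa44hn888889VFk&qu', 'b126', 'aaaa44')]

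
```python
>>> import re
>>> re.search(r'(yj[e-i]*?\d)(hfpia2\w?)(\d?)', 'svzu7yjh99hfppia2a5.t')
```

None

Here no position works, so the call returns None.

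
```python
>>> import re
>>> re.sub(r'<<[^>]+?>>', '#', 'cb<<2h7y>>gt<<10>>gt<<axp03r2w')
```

'cb#gt#gt<<axp03r2w'

Matches: at [2:10] → '<<2h7y>>'; at [12:18] → '<<10>>'.
`sub` substitutes '#' at each match site.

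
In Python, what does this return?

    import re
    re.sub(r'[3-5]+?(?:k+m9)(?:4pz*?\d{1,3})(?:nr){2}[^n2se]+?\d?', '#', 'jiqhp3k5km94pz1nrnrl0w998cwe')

'jiqhp3k#w998cwe'

This matches one or more of a character in [3-5] (lazy); then one or more of a literal 'k', then the literal 'm9' (non-capturing group); then the literal '4p', then zero or more of a literal 'z' (lazy), then 1 to 3 of a digit (non-capturing group); then the literal 'nr' repeated 2 times, then one or more of any character except [n2se] (lazy), then optionally a digit.
Because the quantifier is non-greedy, it stops expanding at the earliest point where the rest of the pattern can succeed.
Matches: at [7:21] → '5km94pz1nrnrl0'.
`sub` substitutes '#' at each match site.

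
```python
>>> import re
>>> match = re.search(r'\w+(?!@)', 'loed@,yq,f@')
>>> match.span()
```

(0, 3)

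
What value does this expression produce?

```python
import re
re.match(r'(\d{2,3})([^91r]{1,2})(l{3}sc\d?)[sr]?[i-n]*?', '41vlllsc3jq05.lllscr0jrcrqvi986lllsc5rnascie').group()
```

'41vlllsc3'

`re.match` only tries the pattern at the start of the string.
The match spans [0:9] → '41vlllsc3'.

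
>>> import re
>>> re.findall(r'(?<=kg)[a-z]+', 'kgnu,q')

The `(?=…)`/`(?<=…)` assertion just peeks at neighbouring text; it doesn't advance the match position.
Walking the string: at [2:4] → 'nu'.
Since nothing is captured, `findall` lists the 1 matched substring directly.

['nu']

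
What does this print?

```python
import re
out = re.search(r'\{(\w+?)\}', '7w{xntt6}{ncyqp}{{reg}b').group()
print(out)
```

{xntt6}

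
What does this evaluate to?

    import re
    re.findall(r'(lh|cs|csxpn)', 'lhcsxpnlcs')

`|` is ordered: at each position the engine commits to the first alternative that works.
One capturing group, so `findall` returns just the captured substring from each match — 3 in all.

['lh', 'cs', 'cs']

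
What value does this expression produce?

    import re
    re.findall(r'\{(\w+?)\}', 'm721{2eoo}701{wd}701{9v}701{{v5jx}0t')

Scanning left to right: at [4:10] match '{2eoo}', group 1 = '2eoo'; at [13:17] match '{wd}', group 1 = 'wd'; at [20:24] match '{9v}', group 1 = '9v'; at [28:34] match '{v5jx}', group 1 = 'v5jx'.
`findall` collects group 1 from each match (4 total).

['2eoo', 'wd', '9v', 'v5jx']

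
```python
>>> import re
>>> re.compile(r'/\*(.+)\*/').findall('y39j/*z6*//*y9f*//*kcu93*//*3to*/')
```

['z6*//*y9f*//*kcu93*//*3to']

Walking the string: at [4:33] match '/*z6*//*y9f*//*kcu93*//*3to*/', group 1 = 'z6*//*y9f*//*kcu93*//*3to'.
One capturing group, so `findall` returns just the captured substring from the one match — 1 in all.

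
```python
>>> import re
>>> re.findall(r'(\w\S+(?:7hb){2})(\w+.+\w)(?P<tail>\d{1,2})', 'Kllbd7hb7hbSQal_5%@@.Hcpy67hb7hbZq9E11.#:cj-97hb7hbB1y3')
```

With 3 capturing groups, `findall` returns a 3-tuple per match.

[('Kllbd7hb7hbSQal_5%@@.Hcpy67hb7hbZq9E11.#:cj-97hb7hb', 'B1y', '3')]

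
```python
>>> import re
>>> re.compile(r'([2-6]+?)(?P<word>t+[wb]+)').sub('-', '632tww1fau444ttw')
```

'-1fau-'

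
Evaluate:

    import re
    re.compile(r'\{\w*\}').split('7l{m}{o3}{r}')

['7l', '', '', '']

Each match becomes a cut point; 4 segments remain.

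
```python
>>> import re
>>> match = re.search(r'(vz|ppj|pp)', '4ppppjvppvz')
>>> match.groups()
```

Unlike `match`, `search` isn't anchored — it looks for the pattern anywhere in the string.
The match spans [1:3] → 'pp'.
Captured: group 1 = 'pp'.

('pp',)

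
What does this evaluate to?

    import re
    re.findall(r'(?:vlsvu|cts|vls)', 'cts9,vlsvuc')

['cts', 'vlsvu']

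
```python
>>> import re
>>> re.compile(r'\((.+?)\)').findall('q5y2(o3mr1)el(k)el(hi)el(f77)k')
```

Because there's exactly one group, `findall` drops the full match and keeps group 1 from each hit.

['o3mr1', 'k', 'hi', 'f77']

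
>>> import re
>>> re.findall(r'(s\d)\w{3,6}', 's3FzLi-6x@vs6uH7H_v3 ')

Pattern: a literal 's', then a digit (captured); then 3 to 6 of a word character.
Because there's exactly one group, `findall` drops the full match and keeps group 1 from each hit.

['s3', 's6']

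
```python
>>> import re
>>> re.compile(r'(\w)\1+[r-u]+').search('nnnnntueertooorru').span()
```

(0, 7)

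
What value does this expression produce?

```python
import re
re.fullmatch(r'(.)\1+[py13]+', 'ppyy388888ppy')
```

A backreference is literal: `\1` must see the identical characters the first group matched.
`fullmatch` succeeds only if the pattern covers the string from start to end.
Here the string isn't matched end-to-end, so the call returns None.

None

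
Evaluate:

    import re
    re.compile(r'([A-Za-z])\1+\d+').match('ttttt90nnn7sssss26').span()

`re.match` won't scan ahead — the pattern has to work from the very first character.
The match spans [0:7] → 'ttttt90'.

(0, 7)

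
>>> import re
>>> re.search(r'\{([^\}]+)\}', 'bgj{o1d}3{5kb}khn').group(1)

The match spans [3:8] → '{o1d}'.
Captured: group 1 = 'o1d'.

'o1d'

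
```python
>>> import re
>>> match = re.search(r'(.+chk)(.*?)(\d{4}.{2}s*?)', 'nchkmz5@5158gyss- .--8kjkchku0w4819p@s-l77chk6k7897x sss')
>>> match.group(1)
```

This matches one or more of any character, then the literal 'chk' (captured); then zero or more of any character (lazy) (captured); then exactly 4 of a digit, then exactly 2 of any character, then zero or more of the literal 's' (lazy) (captured).
Unlike `match`, `search` isn't anchored — it looks for the pattern anywhere in the string.
The match spans [0:53] → 'nchkmz5@5158gyss- .--8kjkchku0w4819p@s-l77chk6k7897x '.
Captured: group 1 = 'nchkmz5@5158gyss- .--8kjkchku0w4819p@s-l77chk', group 2 = '6k', group 3 = '7897x '.

'nchkmz5@5158gyss- .--8kjkchku0w4819p@s-l77chk'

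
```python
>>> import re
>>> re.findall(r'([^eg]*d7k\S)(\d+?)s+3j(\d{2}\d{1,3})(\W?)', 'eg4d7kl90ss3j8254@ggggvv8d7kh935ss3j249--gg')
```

[('4d7kl', '90', '8254', '@'), ('vv8d7kh', '935', '249', '-')]

Pattern: zero or more of any character except [eg], then the literal 'd7k', then a non-whitespace character (captured); then one or more of a digit (lazy) (captured); then one or more of a literal 's', then the literal '3j'; then exactly 2 of a digit, then 1 to 3 of a digit (captured); then optionally a non-word character (captured).
Walking the string: at [2:18] match '4d7kl90ss3j8254@', groups = ('4d7kl', '90', '8254', '@'); at [22:40] match 'vv8d7kh935ss3j249-', groups = ('vv8d7kh', '935', '249', '-').
`findall` packs the 4 group values into a tuple for every match.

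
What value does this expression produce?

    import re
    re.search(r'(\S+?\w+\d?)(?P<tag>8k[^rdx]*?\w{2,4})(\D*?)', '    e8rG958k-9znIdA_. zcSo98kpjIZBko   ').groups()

('e8rG95', '8k-9znI', '')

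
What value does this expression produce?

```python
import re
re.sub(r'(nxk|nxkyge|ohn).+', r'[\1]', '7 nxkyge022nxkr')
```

The regex engine tests alternatives in the order written; an earlier branch that matches wins even if a later one would match more.
Matches: at [2:15] → 'nxkyge022nxkr'.
Each match is replaced using the text its own group 1 captured.

'7 [nxk]'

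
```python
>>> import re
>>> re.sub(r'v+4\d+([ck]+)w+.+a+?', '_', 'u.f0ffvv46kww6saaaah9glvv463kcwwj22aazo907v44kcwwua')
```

The pattern matches one or more of the literal 'v', then a literal '4', then one or more of a digit; then one or more of one of [ck] (captured); then one or more of a literal 'w'; then one or more of any character, then one or more of a literal 'a' (lazy).
Matches: at [6:51] → 'vv46kww6saaaah9glvv463kcwwj22aazo907v44kcwwua'.
Every occurrence is swapped for '_'.

'u.f0ff_'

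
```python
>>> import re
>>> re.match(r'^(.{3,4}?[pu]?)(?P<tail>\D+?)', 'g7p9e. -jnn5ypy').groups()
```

('g7p9', 'e')

The match spans [0:5] → 'g7p9e'.
Captured: group 1 = 'g7p9', group 2 = 'e'.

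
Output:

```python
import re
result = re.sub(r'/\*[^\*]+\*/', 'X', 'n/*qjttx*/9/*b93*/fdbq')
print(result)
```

nX9Xfdbq

Each match is replaced by 'X'.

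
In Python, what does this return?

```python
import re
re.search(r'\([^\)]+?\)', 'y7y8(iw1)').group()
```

'(iw1)'

`re.search` scans for the first position where the pattern succeeds.
The match spans [4:9] → '(iw1)'.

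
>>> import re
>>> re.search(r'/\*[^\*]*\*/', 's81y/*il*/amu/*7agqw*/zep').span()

(4, 10)

The match spans [4:10] → '/*il*/'.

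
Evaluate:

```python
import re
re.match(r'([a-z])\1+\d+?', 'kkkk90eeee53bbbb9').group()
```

'kkkk9'

A backreference is literal: `\1` must see the identical characters the first group matched.
`re.match` only tries the pattern at the start of the string.
The match spans [0:5] → 'kkkk9'.
Captured: group 1 = 'k'.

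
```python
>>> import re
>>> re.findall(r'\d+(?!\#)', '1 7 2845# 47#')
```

['1', '7', '284', '4']

A negative assertion filters positions out without eating any characters.
With no groups in the pattern, `findall` gives back each whole match — 4 here.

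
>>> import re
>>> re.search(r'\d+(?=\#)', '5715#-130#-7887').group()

'5715'

The `(?=…)`/`(?<=…)` assertion just peeks at neighbouring text; it doesn't advance the match position.
The match spans [0:4] → '5715'.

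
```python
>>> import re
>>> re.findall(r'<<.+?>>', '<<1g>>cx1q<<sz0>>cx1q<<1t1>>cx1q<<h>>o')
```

['<<1g>>', '<<sz0>>', '<<1t1>>', '<<h>>']

Matches: at [0:6] → '<<1g>>'; at [10:17] → '<<sz0>>'; at [21:28] → '<<1t1>>'; at [32:37] → '<<h>>'.
No capturing groups, so `findall` returns the 4 full match strings.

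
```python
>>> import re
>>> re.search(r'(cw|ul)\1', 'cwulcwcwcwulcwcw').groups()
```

`\1` has to match the exact text group 1 already captured.
`re.search` scans for the first position where the pattern succeeds.
The match spans [4:8] → 'cwcw'.
Captured: group 1 = 'cw'.

('cw',)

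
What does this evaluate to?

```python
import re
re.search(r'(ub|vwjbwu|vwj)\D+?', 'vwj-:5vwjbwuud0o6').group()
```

'vwj-'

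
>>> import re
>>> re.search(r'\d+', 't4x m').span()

(1, 2)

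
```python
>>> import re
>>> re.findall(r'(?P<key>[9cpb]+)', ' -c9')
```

Pattern: one or more of one of [9cpb] (captured as 'key').
Scanning left to right: at [2:4] match 'c9', group 1 = 'c9'.
`findall` collects group 1 from the one match (1 total).

['c9']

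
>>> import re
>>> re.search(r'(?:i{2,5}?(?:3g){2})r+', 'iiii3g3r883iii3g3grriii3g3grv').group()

The match spans [11:20] → 'iii3g3grr'.

'iii3g3grr'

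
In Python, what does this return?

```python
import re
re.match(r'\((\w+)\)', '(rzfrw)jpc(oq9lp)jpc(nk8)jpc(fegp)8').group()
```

'(rzfrw)'

`re.match` won't scan ahead — the pattern has to work from the very first character.
The match spans [0:7] → '(rzfrw)'.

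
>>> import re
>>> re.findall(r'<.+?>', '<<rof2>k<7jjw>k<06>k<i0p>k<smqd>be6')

['<<rof2>', '<7jjw>', '<06>', '<i0p>', '<smqd>']

Lazy quantifiers expand one character at a time until the remainder of the pattern can match.
Scanning left to right: at [0:7] → '<<rof2>'; at [8:14] → '<7jjw>'; at [15:19] → '<06>'; at [20:25] → '<i0p>'; at [26:32] → '<smqd>'.
With no groups in the pattern, `findall` gives back each whole match — 5 here.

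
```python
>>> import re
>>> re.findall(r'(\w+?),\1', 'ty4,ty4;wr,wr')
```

['ty4', 'wr']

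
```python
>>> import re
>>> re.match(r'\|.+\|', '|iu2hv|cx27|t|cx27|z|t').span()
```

(0, 21)

`re.match` only tries the pattern at the start of the string.
The match spans [0:21] → '|iu2hv|cx27|t|cx27|z|'.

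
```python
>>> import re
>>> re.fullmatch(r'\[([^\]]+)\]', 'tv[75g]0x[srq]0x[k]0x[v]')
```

`fullmatch` succeeds only if the pattern covers the string from start to end.
Here the pattern can't cover the whole string, so the call returns None.

None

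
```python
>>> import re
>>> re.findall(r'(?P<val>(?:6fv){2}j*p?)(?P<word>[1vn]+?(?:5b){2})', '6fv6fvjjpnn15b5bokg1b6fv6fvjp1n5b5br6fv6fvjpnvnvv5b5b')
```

[('6fv6fvjjp', 'nn15b5b'), ('6fv6fvjp', '1n5b5b'), ('6fv6fvjp', 'nvnvv5b5b')]

This matches the literal '6fv' repeated 2 times, then zero or more of the literal 'j', then optionally the literal 'p' (captured as 'val'); then one or more of one of [1vn] (lazy), then the literal '5b' repeated 2 times (captured as 'word').
Scanning left to right: at [0:16] match '6fv6fvjjpnn15b5b', groups = ('6fv6fvjjp', 'nn15b5b'); at [21:35] match '6fv6fvjp1n5b5b', groups = ('6fv6fvjp', '1n5b5b'); at [36:53] match '6fv6fvjpnvnvv5b5b', groups = ('6fv6fvjp', 'nvnvv5b5b').
Multiple groups make `findall` return tuples — one 2-tuple for each match.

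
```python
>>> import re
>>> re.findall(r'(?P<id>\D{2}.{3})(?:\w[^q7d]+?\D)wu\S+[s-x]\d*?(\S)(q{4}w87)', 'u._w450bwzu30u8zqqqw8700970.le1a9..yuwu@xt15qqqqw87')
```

[('.le1a', '5', 'qqqqw87')]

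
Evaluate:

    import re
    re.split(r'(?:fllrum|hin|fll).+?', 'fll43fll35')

['', '3', '5']

Matches to split on: at [0:4] → 'fll4'; at [5:9] → 'fll3'.
Each match becomes a cut point; 3 segments remain.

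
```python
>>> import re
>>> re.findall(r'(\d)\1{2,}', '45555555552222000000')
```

['5', '2', '0']

`\1` is not a pattern — it's the concrete string captured by group 1, re-applied verbatim.
Scanning left to right: at [1:10] match '555555555', group 1 = '5'; at [10:14] match '2222', group 1 = '2'; at [14:20] match '000000', group 1 = '0'.
`findall` collects group 1 from each match (3 total).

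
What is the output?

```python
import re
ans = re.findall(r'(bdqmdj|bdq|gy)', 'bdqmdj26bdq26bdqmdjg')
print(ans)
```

['bdqmdj', 'bdq', 'bdqmdj']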